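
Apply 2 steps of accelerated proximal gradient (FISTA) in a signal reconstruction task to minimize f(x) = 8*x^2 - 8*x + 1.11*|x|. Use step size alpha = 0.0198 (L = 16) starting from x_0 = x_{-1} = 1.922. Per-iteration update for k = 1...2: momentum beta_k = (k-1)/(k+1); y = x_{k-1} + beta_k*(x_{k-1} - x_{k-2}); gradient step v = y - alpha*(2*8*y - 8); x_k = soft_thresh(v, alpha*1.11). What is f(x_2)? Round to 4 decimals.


FISTA on f(x) = 8*x^2 - 8*x + 1.11*|x|
L = 16, alpha = 0.0198
Iteration 1: beta = 0.0, y = 1.922 + 0.0*(1.922 - 1.922) = 1.922
  grad(y) = 22.752, v = y - alpha*grad = 1.4715
  prox(v) = soft_thresh(1.4715, 0.022) = 1.4495
Iteration 2: beta = 0.3333, y = 1.4495 + 0.3333*(1.4495 - 1.922) = 1.292
  grad(y) = 12.6727, v = y - alpha*grad = 1.0411
  prox(v) = soft_thresh(1.0411, 0.022) = 1.0191
f(x_2) = 8*1.0191^2 - 8*1.0191 + 1.11*|1.0191| = 1.2874


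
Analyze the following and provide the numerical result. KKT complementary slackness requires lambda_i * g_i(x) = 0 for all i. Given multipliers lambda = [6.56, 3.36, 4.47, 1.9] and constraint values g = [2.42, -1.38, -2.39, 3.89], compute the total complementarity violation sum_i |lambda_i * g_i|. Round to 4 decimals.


KKT complementary slackness check:
lambda_1 * g_1 = 6.56 * 2.42 = 15.8752
lambda_2 * g_2 = 3.36 * -1.38 = -4.6368
lambda_3 * g_3 = 4.47 * -2.39 = -10.6833
lambda_4 * g_4 = 1.9 * 3.89 = 7.391
Total violation = 15.8752 + 4.6368 + 10.6833 + 7.391 = 38.5863


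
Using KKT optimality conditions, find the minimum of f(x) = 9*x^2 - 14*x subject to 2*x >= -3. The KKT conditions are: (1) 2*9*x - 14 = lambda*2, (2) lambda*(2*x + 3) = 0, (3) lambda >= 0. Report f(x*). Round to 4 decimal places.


Step 1: Try lambda = 0 (constraint inactive).
Stationarity: 2*9*x - 14 = 0
x* = 14/(2*9) = 7/9 = 0.7778 (rounded; the exact value 7/9 is used below)
Check constraint: 2*0.7778 = 1.5556 >= -3 -- satisfied.
Step 2: Compute optimal value.
f(x*) = 9*(7/9)^2 - 14*(7/9) = -5.4444


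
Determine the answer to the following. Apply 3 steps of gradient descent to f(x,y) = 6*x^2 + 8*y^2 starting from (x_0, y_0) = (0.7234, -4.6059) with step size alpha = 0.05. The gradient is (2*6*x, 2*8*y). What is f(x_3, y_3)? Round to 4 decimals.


Gradient descent on f(x,y) = 6*x^2 + 8*y^2.
Starting point: (0.7234, -4.6059), alpha = 0.05
Step 1: grad_x = 2*6*0.7234 = 8.6808, grad_y = 2*8*-4.6059 = -73.6944
  x_1 = 0.7234 - 0.05*8.6808 = 0.2894
  y_1 = -4.6059 - 0.05*-73.6944 = -0.9212
Step 2: grad_x = 2*6*0.2894 = 3.4723, grad_y = 2*8*-0.9212 = -14.7389
  x_2 = 0.2894 - 0.05*3.4723 = 0.1157
  y_2 = -0.9212 - 0.05*-14.7389 = -0.1842
Step 3: grad_x = 2*6*0.1157 = 1.3889, grad_y = 2*8*-0.1842 = -2.9478
  x_3 = 0.1157 - 0.05*1.3889 = 0.0463
  y_3 = -0.1842 - 0.05*-2.9478 = -0.0368
f(0.0463, -0.0368) = 6*0.0463^2 + 8*(-0.0368)^2 = 0.0237


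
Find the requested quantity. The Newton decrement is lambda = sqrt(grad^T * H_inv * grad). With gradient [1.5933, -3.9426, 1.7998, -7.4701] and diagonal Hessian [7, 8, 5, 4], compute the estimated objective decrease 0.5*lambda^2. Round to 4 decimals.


Step 1: H is diagonal, so H^(-1) * g = [0.2276, -0.4928, 0.36, -1.8675].
Step 2: g^T H^(-1) g = sum_i g_i^2 / H_ii
  = (1.5933)^2/7 + (-3.9426)^2/8 + (1.7998)^2/5 + (-7.4701)^2/4
  = 0.3627 + 1.943 + 0.6479 + 13.9506 = 16.9041
Step 3: Objective decrease = 0.5 * g^T H^(-1) g = 8.4521


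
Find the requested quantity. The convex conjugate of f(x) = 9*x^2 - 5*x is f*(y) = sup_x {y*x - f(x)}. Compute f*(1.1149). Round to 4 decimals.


f*(y) = sup_x {y*x - a*x^2 - b*x} = sup_x {(y-b)*x - a*x^2}
FOC: (y - b) - 2a*x = 0 => x* = (y - b)/(2a)
x* = (1.1149 + 5)/(2*9) = 0.3397
f*(1.1149) = (y-b)^2/(4a) = (1.1149 + 5)^2/(4*9)
= 37.392/36 = 1.0387


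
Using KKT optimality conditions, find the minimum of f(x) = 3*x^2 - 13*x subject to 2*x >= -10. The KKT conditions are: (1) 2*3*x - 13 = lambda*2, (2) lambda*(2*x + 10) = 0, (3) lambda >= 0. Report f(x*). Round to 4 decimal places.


Step 1: Try lambda = 0 (constraint inactive).
Stationarity: 2*3*x - 13 = 0
x* = 13/(2*3) = 13/6 = 2.1667 (rounded; the exact value 13/6 is used below)
Check constraint: 2*2.1667 = 4.3334 >= -10 -- satisfied.
Step 2: Compute optimal value.
f(x*) = 3*(13/6)^2 - 13*(13/6) = -14.0833


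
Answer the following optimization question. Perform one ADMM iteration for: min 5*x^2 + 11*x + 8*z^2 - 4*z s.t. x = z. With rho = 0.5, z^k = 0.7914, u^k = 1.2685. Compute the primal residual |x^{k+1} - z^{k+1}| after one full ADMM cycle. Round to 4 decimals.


ADMM iteration with rho = 0.5, z^k = 0.7914, u^k = 1.2685
Step 1: x-update.
Minimize 5*x^2 + 11*x + (0.5/2)*(x - 0.7914 + 1.2685)^2
FOC: (2*5 + 0.5)*x = -11 + 0.5*(0.7914 - 1.2685)
x^{k+1} = -1.0703
Step 2: z-update.
Minimize 8*z^2 - 4*z + (0.5/2)*(-1.0703 - z + 1.2685)^2
FOC: (2*8 + 0.5)*z = 4 + 0.5*(-1.0703 + 1.2685)
z^{k+1} = 0.2484
Step 3: u-update.
u^{k+1} = 1.2685 - 1.0703 - 0.2484 = -0.0503
Step 4: Primal residual = |-1.0703 - 0.2484| = 1.3188


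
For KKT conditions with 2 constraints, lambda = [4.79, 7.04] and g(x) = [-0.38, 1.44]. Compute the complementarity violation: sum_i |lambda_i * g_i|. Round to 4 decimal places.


KKT complementary slackness check:
lambda_1 * g_1 = 4.79 * -0.38 = -1.8202
lambda_2 * g_2 = 7.04 * 1.44 = 10.1376
Total violation = 1.8202 + 10.1376 = 11.9578


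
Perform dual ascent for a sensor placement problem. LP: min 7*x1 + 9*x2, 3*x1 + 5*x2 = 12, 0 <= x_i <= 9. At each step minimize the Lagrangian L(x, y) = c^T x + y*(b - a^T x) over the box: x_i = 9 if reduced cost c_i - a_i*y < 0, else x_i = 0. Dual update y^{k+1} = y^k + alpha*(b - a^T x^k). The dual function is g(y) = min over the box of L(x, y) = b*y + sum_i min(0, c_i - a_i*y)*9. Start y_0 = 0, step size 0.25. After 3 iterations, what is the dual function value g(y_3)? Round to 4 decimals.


Dual ascent for LP: min 7*x1 + 9*x2, 3*x1 + 5*x2 = 12, 0 <= x_i <= 9
Step 1: y^k = 0.0, reduced costs: (7.0, 9.0)
  x^k = (0.0, 0.0), subgradient = b - a^T x = 12.0
  y^{k+1} = 0.0 + 0.25*12.0 = 3.0
Step 2: y^k = 3.0, reduced costs: (-2.0, -6.0)
  x^k = (9.0, 9.0), subgradient = b - a^T x = -60.0
  y^{k+1} = 3.0 + 0.25*-60.0 = -12.0
Step 3: y^k = -12.0, reduced costs: (43.0, 69.0)
  x^k = (0.0, 0.0), subgradient = b - a^T x = 12.0
  y^{k+1} = -12.0 + 0.25*12.0 = -9.0
Dual objective at y_3 = -9.0: reduced costs (34.0, 54.0), box minimizer x = (0.0, 0.0)
g(y_3) = b*y + (c1 - a1*y)*x1 + (c2 - a2*y)*x2 = 12*(-9.0) + 34.0*0.0 + 54.0*0.0 = -108.0 + 0.0 + 0.0 = -108.0


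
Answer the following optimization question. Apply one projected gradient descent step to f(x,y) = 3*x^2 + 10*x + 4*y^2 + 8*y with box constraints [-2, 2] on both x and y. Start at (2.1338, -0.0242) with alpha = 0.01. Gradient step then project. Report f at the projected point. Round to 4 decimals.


Step 1: Compute gradient at (2.1338, -0.0242).
grad_x = 2*3*2.1338 + 10 = 22.8028
grad_y = 2*4*-0.0242 + 8 = 7.8064
Step 2: Gradient step.
x_raw = 2.1338 - 0.01*22.8028 = 1.9058
y_raw = -0.0242 - 0.01*7.8064 = -0.1023
Step 3: Project onto [-2, 2].
x_proj = clip(1.9058) = 1.9058
y_proj = clip(-0.1023) = -0.1023
Step 4: Evaluate f.
f(1.9058, -0.1023) = 29.1773


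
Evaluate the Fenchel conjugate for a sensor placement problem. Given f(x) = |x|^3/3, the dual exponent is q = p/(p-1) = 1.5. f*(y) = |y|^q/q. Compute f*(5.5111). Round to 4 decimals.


The conjugate exponent q satisfies 1/p + 1/q = 1.
p = 3, so q = 3/(3 - 1) = 1.5
|y|^q = 5.5111^1.5 = 12.9377
f*(5.5111) = 12.9377 / 1.5 = 8.6251


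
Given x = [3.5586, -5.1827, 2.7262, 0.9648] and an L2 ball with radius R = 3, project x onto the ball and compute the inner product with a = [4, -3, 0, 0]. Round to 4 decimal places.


Step 1: Compute ||x|| (intermediates to 6 decimals).
||x|| = sqrt(3.5586^2 + (-5.1827)^2 + 2.7262^2 + 0.9648^2) = 6.920045
Step 2: Project.
Since ||x|| > R, scale = R/||x|| = 3/6.920045 = 0.433523, proj(x) = scale * x
proj(x) = [1.542735, -2.24682, 1.18187, 0.418263]
Step 3: Dot product.
a^T * proj(x) = 4*1.542735 - 3*(-2.24682) + 0*1.18187 + 0*0.418263 = 12.9114


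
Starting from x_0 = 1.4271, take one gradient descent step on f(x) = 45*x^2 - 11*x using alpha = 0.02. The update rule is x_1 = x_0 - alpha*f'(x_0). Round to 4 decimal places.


We compute the gradient at x_0 and apply the update.
f'(x) = 90*x - 11
f'(1.4271) = 90*1.4271 - 11 = 117.439
x_1 = 1.4271 - 0.02*117.439 = -0.9217


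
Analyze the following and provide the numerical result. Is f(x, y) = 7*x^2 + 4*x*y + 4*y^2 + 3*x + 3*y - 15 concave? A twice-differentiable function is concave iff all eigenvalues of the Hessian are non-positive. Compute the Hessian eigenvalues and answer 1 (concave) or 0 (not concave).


The Hessian of f(x,y) = 7*x^2 + 4*x*y + 4*y^2 + 3*x + 3*y - 15 is:
H = [[14, 4], [4, 8]]
Trace = 14 + 8 = 22
Determinant = 14*8 - (4)^2 = 96
Discriminant = (22)^2 - 4*96 = 100.0
Eigenvalues: lambda_1 = 6.0, lambda_2 = 16.0
The function is not concave.

0


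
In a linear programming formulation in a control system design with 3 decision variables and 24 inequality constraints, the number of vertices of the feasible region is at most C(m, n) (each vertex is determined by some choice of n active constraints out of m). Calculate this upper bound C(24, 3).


Each vertex corresponds to some choice of n active constraints out of m, so the number of vertices is at most C(m, n) = m! / (n!(m-n)!).
m = 24, n = 3
Numerator: 24 * 23 * 22
Denominator: 3! = 6
C(24, 3) = 2024


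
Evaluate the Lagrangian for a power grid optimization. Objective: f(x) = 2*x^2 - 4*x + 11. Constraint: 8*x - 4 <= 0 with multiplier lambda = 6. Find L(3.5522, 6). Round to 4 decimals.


Step 1: Evaluate f(x).
f(3.5522) = 2*3.5522^2 - 4*3.5522 + 11 = 22.0274
Step 2: Evaluate g(x).
g(3.5522) = 8*3.5522 - 4 = 24.4176
Step 3: Compute Lagrangian.
L = 22.0274 + 6*24.4176 = 168.533


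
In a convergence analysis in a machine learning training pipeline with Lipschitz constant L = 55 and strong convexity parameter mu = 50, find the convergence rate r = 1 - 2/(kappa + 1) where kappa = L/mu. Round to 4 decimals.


Step 1: Compute the condition number.
kappa = L/mu = 55/50 = 1.1
Step 2: Compute the convergence rate.
r = 1 - 2/(kappa + 1) = 1 - 2*mu/(L + mu) = (L - mu)/(L + mu) = 5/105 = 0.0476


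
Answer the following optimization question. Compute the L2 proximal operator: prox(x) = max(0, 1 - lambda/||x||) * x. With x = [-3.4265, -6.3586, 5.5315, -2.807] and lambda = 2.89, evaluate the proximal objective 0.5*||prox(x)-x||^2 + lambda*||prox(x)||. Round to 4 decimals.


Step 1: Compute ||x||.
||x|| = 9.521
Step 2: Compute scaling factor.
scale = max(0, 1 - 2.89/9.521) = 0.6965
Step 3: prox(x) = [-2.3864, -4.4285, 3.8525, -1.955]
||prox(x)|| = 6.631
Step 4: Proximal objective.
0.5*||prox-x||^2 = 4.1761
lambda*||prox|| = 19.1636
Total = 23.3396


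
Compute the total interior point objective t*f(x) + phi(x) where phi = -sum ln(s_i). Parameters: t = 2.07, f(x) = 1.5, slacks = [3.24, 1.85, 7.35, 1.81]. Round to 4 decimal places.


Step 1: Compute log-barrier.
ln values: [1.1756, 0.6152, 1.9947, 0.5933]
phi = -(1.1756 + 0.6152 + 1.9947 + 0.5933) = -4.3788
Step 2: Compute augmented objective.
t*f(x) = 2.07*1.5 = 3.105
Total = 3.105 - 4.3788 = -1.2738


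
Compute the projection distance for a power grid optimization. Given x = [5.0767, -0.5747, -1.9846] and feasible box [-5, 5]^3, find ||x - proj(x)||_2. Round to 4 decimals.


Project each component onto [-5, 5].
clip(5.0767) = 5.0, clip(-0.5747) = -0.5747, clip(-1.9846) = -1.9846
Projection = [5.0, -0.5747, -1.9846]
Squared diffs: [0.0059, 0.0, 0.0]
Distance = sqrt(0.0059) = 0.0767


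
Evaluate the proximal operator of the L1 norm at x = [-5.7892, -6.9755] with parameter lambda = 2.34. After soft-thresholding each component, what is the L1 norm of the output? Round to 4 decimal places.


Soft-thresholding with lambda = 2.34:
prox(-5.7892) = sign(-5.7892)*max(|-5.7892| - 2.34, 0) = -3.4492
prox(-6.9755) = sign(-6.9755)*max(|-6.9755| - 2.34, 0) = -4.6355
prox(x) = [-3.4492, -4.6355]
||prox(x)||_1 = 3.4492 + 4.6355 = 8.0847


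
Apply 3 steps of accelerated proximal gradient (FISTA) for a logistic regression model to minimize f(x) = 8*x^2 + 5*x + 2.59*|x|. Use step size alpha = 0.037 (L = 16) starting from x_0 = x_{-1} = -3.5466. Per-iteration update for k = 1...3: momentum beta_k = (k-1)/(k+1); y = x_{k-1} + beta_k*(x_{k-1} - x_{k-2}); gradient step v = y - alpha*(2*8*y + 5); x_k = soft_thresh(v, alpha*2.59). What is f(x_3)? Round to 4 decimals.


FISTA on f(x) = 8*x^2 + 5*x + 2.59*|x|
L = 16, alpha = 0.037
Iteration 1: beta = 0.0, y = -3.5466 + 0.0*(-3.5466 + 3.5466) = -3.5466
  grad(y) = -51.7456, v = y - alpha*grad = -1.632
  prox(v) = soft_thresh(-1.632, 0.0958) = -1.5362
Iteration 2: beta = 0.3333, y = -1.5362 + 0.3333*(-1.5362 + 3.5466) = -0.866
  grad(y) = -8.8567, v = y - alpha*grad = -0.5383
  prox(v) = soft_thresh(-0.5383, 0.0958) = -0.4425
Iteration 3: beta = 0.5, y = -0.4425 + 0.5*(-0.4425 + 1.5362) = 0.1043
  grad(y) = 6.6691, v = y - alpha*grad = -0.1424
  prox(v) = soft_thresh(-0.1424, 0.0958) = -0.0466
f(x_3) = 8*(-0.0466)^2 + 5*(-0.0466) + 2.59*|-0.0466| = -0.0949


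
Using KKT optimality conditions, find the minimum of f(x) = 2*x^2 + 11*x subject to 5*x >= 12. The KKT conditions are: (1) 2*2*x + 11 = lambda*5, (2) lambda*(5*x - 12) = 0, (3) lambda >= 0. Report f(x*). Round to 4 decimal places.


Step 1: Try lambda = 0 (constraint inactive).
x_unc = -11/(2*2) = -2.75
Check: 5*-2.75 = -13.75 < 12 -- violated!
Step 2: Constraint must be active: 5*x = 12
x* = 12/5 = 2.4
lambda = (2*2*2.4 + 11)/5 = 4.12
Step 3: Compute optimal value.
f(x*) = 2*2.4^2 + 11*2.4 = 37.92


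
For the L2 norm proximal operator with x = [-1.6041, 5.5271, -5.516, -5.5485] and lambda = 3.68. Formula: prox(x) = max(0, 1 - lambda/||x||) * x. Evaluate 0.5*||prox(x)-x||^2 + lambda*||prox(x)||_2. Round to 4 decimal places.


Step 1: Compute ||x||.
||x|| = 9.7126
Step 2: Compute scaling factor.
scale = max(0, 1 - 3.68/9.7126) = 0.6211
Step 3: prox(x) = [-0.9963, 3.4329, -3.426, -3.4462]
||prox(x)|| = 6.0326
Step 4: Proximal objective.
0.5*||prox-x||^2 = 6.7712
lambda*||prox|| = 22.2
Total = 28.9711


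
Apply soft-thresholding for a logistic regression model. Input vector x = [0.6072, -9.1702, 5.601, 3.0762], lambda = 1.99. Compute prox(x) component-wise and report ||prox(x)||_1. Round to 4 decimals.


Soft-thresholding with lambda = 1.99:
prox(0.6072) = sign(0.6072)*max(|0.6072| - 1.99, 0) = 0.0
prox(-9.1702) = sign(-9.1702)*max(|-9.1702| - 1.99, 0) = -7.1802
prox(5.601) = sign(5.601)*max(|5.601| - 1.99, 0) = 3.611
prox(3.0762) = sign(3.0762)*max(|3.0762| - 1.99, 0) = 1.0862
prox(x) = [0.0, -7.1802, 3.611, 1.0862]
||prox(x)||_1 = 0.0 + 7.1802 + 3.611 + 1.0862 = 11.8774


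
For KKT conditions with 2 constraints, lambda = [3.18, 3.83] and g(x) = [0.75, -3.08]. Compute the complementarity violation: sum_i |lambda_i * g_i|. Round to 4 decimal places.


KKT complementary slackness check:
lambda_1 * g_1 = 3.18 * 0.75 = 2.385
lambda_2 * g_2 = 3.83 * -3.08 = -11.7964
Total violation = 2.385 + 11.7964 = 14.1814


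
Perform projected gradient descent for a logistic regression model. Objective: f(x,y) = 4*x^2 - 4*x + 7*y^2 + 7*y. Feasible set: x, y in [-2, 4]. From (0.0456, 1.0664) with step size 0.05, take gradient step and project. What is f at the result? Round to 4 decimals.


Step 1: Compute gradient at (0.0456, 1.0664).
grad_x = 2*4*0.0456 - 4 = -3.6352
grad_y = 2*7*1.0664 + 7 = 21.9296
Step 2: Gradient step.
x_raw = 0.0456 - 0.05*-3.6352 = 0.2274
y_raw = 1.0664 - 0.05*21.9296 = -0.0301
Step 3: Project onto [-2, 4].
x_proj = clip(0.2274) = 0.2274
y_proj = clip(-0.0301) = -0.0301
Step 4: Evaluate f.
f(0.2274, -0.0301) = -0.9069


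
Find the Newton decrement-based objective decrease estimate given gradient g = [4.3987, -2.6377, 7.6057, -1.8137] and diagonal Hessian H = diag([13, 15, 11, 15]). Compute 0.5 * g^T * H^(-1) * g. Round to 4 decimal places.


Step 1: H is diagonal, so H^(-1) * g = [0.3384, -0.1758, 0.6914, -0.1209].
Step 2: g^T H^(-1) g = sum_i g_i^2 / H_ii
  = (4.3987)^2/13 + (-2.6377)^2/15 + (7.6057)^2/11 + (-1.8137)^2/15
  = 1.4884 + 0.4638 + 5.2588 + 0.2193 = 7.4303
Step 3: Objective decrease = 0.5 * g^T H^(-1) g = 3.7151


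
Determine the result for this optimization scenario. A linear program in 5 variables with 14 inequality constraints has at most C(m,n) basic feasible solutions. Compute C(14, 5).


Each vertex corresponds to some choice of n active constraints out of m, so the number of vertices is at most C(m, n) = m! / (n!(m-n)!).
m = 14, n = 5
Numerator: 14 * 13 * 12 * 11 * 10
Denominator: 5! = 120
C(14, 5) = 2002


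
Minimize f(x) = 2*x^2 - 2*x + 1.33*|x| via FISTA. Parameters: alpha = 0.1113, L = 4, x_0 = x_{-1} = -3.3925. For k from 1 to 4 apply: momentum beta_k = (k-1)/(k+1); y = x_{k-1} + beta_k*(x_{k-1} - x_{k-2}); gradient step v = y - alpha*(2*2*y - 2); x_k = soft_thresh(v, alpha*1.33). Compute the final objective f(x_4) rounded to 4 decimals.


FISTA on f(x) = 2*x^2 - 2*x + 1.33*|x|
L = 4, alpha = 0.1113
Iteration 1: beta = 0.0, y = -3.3925 + 0.0*(-3.3925 + 3.3925) = -3.3925
  grad(y) = -15.57, v = y - alpha*grad = -1.6596
  prox(v) = soft_thresh(-1.6596, 0.148) = -1.5115
Iteration 2: beta = 0.3333, y = -1.5115 + 0.3333*(-1.5115 + 3.3925) = -0.8845
  grad(y) = -5.5382, v = y - alpha*grad = -0.2681
  prox(v) = soft_thresh(-0.2681, 0.148) = -0.1201
Iteration 3: beta = 0.5, y = -0.1201 + 0.5*(-0.1201 + 1.5115) = 0.5756
  grad(y) = 0.3024, v = y - alpha*grad = 0.5419
  prox(v) = soft_thresh(0.5419, 0.148) = 0.3939
Iteration 4: beta = 0.6, y = 0.3939 + 0.6*(0.3939 + 0.1201) = 0.7023
  grad(y) = 0.8093, v = y - alpha*grad = 0.6123
  prox(v) = soft_thresh(0.6123, 0.148) = 0.4642
f(x_4) = 2*0.4642^2 - 2*0.4642 + 1.33*|0.4642| = 0.12


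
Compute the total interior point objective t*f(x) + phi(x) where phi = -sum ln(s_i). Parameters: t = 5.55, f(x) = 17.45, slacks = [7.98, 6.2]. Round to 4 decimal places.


Step 1: Compute log-barrier.
ln values: [2.0769, 1.8245]
phi = -(2.0769 + 1.8245) = -3.9015
Step 2: Compute augmented objective.
t*f(x) = 5.55*17.45 = 96.8475
Total = 96.8475 - 3.9015 = 92.946


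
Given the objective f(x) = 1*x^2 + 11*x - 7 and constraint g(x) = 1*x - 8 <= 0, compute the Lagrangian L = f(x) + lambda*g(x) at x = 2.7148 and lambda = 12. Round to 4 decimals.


Step 1: Evaluate f(x).
f(2.7148) = 1*2.7148^2 + 11*2.7148 - 7 = 30.2329
Step 2: Evaluate g(x).
g(2.7148) = 1*2.7148 - 8 = -5.2852
Step 3: Compute Lagrangian.
L = 30.2329 + 12*-5.2852 = -33.1895


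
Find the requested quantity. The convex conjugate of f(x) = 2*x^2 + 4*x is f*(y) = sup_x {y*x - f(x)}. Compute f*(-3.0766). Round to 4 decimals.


f*(y) = sup_x {y*x - a*x^2 - b*x} = sup_x {(y-b)*x - a*x^2}
FOC: (y - b) - 2a*x = 0 => x* = (y - b)/(2a)
x* = (-3.0766 - 4)/(2*2) = -1.7692
f*(-3.0766) = (y-b)^2/(4a) = (-3.0766 - 4)^2/(4*2)
= 50.0783/8 = 6.2598


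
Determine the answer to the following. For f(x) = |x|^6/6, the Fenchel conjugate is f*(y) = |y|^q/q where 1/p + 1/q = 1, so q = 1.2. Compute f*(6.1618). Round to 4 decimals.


The conjugate exponent q satisfies 1/p + 1/q = 1.
p = 6, so q = 6/(6 - 1) = 1.2
|y|^q = 6.1618^1.2 = 8.8644
f*(6.1618) = 8.8644 / 1.2 = 7.387


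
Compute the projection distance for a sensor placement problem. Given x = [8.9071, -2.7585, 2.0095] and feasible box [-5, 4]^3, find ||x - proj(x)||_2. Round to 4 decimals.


Project each component onto [-5, 4].
clip(8.9071) = 4.0, clip(-2.7585) = -2.7585, clip(2.0095) = 2.0095
Projection = [4.0, -2.7585, 2.0095]
Squared diffs: [24.0796, 0.0, 0.0]
Distance = sqrt(24.0796) = 4.9071


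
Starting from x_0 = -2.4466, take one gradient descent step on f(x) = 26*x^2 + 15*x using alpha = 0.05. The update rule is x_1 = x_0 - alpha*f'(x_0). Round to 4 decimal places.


We compute the gradient at x_0 and apply the update.
f'(x) = 52*x + 15
f'(-2.4466) = 52*-2.4466 + 15 = -112.2232
x_1 = -2.4466 - 0.05*-112.2232 = 3.1646


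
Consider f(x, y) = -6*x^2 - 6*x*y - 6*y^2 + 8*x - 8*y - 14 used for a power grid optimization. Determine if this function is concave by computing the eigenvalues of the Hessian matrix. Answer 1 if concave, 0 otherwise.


The Hessian of f(x,y) = -6*x^2 - 6*x*y - 6*y^2 + 8*x - 8*y - 14 is:
H = [[-12, -6], [-6, -12]]
Trace = -12 - 12 = -24
Determinant = -12*-12 - (-6)^2 = 108
Discriminant = (-24)^2 - 4*108 = 144.0
Eigenvalues: lambda_1 = -18.0, lambda_2 = -6.0
The function is concave.

1


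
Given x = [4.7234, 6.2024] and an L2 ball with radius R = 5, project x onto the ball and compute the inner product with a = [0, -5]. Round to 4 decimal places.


Step 1: Compute ||x|| (intermediates to 6 decimals).
||x|| = sqrt(4.7234^2 + 6.2024^2) = 7.79617
Step 2: Project.
Since ||x|| > R, scale = R/||x|| = 5/7.79617 = 0.641341, proj(x) = scale * x
proj(x) = [3.02931, 3.977853]
Step 3: Dot product.
a^T * proj(x) = 0*3.02931 - 5*3.977853 = -19.8893


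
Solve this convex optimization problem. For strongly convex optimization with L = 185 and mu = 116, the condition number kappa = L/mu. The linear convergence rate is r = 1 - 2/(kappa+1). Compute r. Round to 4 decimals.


Step 1: Compute the condition number.
kappa = L/mu = 185/116 = 1.5948
Step 2: Compute the convergence rate.
r = 1 - 2/(kappa + 1) = 1 - 2*mu/(L + mu) = (L - mu)/(L + mu) = 69/301 = 0.2292


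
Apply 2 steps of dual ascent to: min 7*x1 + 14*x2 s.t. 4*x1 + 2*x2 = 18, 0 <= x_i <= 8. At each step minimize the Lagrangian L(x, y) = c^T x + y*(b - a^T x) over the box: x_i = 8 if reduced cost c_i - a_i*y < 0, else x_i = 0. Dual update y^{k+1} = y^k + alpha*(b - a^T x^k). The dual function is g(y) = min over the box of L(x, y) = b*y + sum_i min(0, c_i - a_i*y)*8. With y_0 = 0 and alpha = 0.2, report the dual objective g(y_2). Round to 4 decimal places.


Dual ascent for LP: min 7*x1 + 14*x2, 4*x1 + 2*x2 = 18, 0 <= x_i <= 8
Step 1: y^k = 0.0, reduced costs: (7.0, 14.0)
  x^k = (0.0, 0.0), subgradient = b - a^T x = 18.0
  y^{k+1} = 0.0 + 0.2*18.0 = 3.6
Step 2: y^k = 3.6, reduced costs: (-7.4, 6.8)
  x^k = (8.0, 0.0), subgradient = b - a^T x = -14.0
  y^{k+1} = 3.6 + 0.2*-14.0 = 0.8
Dual objective at y_2 = 0.8: reduced costs (3.8, 12.4), box minimizer x = (0.0, 0.0)
g(y_2) = b*y + (c1 - a1*y)*x1 + (c2 - a2*y)*x2 = 18*0.8 + 3.8*0.0 + 12.4*0.0 = 14.4 + 0.0 + 0.0 = 14.4


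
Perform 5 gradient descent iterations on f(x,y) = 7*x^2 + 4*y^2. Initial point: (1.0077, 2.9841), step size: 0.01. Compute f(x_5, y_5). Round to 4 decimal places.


Gradient descent on f(x,y) = 7*x^2 + 4*y^2.
Starting point: (1.0077, 2.9841), alpha = 0.01
Step 1: grad_x = 2*7*1.0077 = 14.1078, grad_y = 2*4*2.9841 = 23.8728
  x_1 = 1.0077 - 0.01*14.1078 = 0.8666
  y_1 = 2.9841 - 0.01*23.8728 = 2.7454
Step 2: grad_x = 2*7*0.8666 = 12.1327, grad_y = 2*4*2.7454 = 21.963
  x_2 = 0.8666 - 0.01*12.1327 = 0.7453
  y_2 = 2.7454 - 0.01*21.963 = 2.5257
Step 3: grad_x = 2*7*0.7453 = 10.4341, grad_y = 2*4*2.5257 = 20.2059
  x_3 = 0.7453 - 0.01*10.4341 = 0.641
  y_3 = 2.5257 - 0.01*20.2059 = 2.3237
Step 4: grad_x = 2*7*0.641 = 8.9734, grad_y = 2*4*2.3237 = 18.5895
  x_4 = 0.641 - 0.01*8.9734 = 0.5512
  y_4 = 2.3237 - 0.01*18.5895 = 2.1378
Step 5: grad_x = 2*7*0.5512 = 7.7171, grad_y = 2*4*2.1378 = 17.1023
  x_5 = 0.5512 - 0.01*7.7171 = 0.474
  y_5 = 2.1378 - 0.01*17.1023 = 1.9668
f(0.474, 1.9668) = 7*0.474^2 + 4*1.9668^2 = 17.0457


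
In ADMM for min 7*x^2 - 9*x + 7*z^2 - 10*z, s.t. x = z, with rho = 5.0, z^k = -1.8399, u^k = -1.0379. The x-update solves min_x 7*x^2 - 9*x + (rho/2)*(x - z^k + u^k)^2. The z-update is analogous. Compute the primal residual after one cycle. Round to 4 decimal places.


ADMM iteration with rho = 5.0, z^k = -1.8399, u^k = -1.0379
Step 1: x-update.
Minimize 7*x^2 - 9*x + (5.0/2)*(x + 1.8399 - 1.0379)^2
FOC: (2*7 + 5.0)*x = 9 + 5.0*(-1.8399 + 1.0379)
x^{k+1} = 0.2626
Step 2: z-update.
Minimize 7*z^2 - 10*z + (5.0/2)*(0.2626 - z - 1.0379)^2
FOC: (2*7 + 5.0)*z = 10 + 5.0*(0.2626 - 1.0379)
z^{k+1} = 0.3223
Step 3: u-update.
u^{k+1} = -1.0379 + 0.2626 - 0.3223 = -1.0976
Step 4: Primal residual = |0.2626 - 0.3223| = 0.0597


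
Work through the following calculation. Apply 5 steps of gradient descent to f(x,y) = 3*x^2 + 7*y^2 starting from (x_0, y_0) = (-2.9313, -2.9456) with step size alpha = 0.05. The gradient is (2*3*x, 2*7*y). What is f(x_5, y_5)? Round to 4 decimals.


Gradient descent on f(x,y) = 3*x^2 + 7*y^2.
Starting point: (-2.9313, -2.9456), alpha = 0.05
Step 1: grad_x = 2*3*-2.9313 = -17.5878, grad_y = 2*7*-2.9456 = -41.2384
  x_1 = -2.9313 - 0.05*-17.5878 = -2.0519
  y_1 = -2.9456 - 0.05*-41.2384 = -0.8837
Step 2: grad_x = 2*3*-2.0519 = -12.3115, grad_y = 2*7*-0.8837 = -12.3715
  x_2 = -2.0519 - 0.05*-12.3115 = -1.4363
  y_2 = -0.8837 - 0.05*-12.3715 = -0.2651
Step 3: grad_x = 2*3*-1.4363 = -8.618, grad_y = 2*7*-0.2651 = -3.7115
  x_3 = -1.4363 - 0.05*-8.618 = -1.0054
  y_3 = -0.2651 - 0.05*-3.7115 = -0.0795
Step 4: grad_x = 2*3*-1.0054 = -6.0326, grad_y = 2*7*-0.0795 = -1.1134
  x_4 = -1.0054 - 0.05*-6.0326 = -0.7038
  y_4 = -0.0795 - 0.05*-1.1134 = -0.0239
Step 5: grad_x = 2*3*-0.7038 = -4.2228, grad_y = 2*7*-0.0239 = -0.334
  x_5 = -0.7038 - 0.05*-4.2228 = -0.4927
  y_5 = -0.0239 - 0.05*-0.334 = -0.0072
f(-0.4927, -0.0072) = 3*(-0.4927)^2 + 7*(-0.0072)^2 = 0.7285


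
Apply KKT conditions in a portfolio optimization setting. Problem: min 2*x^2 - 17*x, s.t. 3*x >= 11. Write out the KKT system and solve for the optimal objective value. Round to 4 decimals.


Step 1: Try lambda = 0 (constraint inactive).
Stationarity: 2*2*x - 17 = 0
x* = 17/(2*2) = 4.25
Check constraint: 3*4.25 = 12.75 >= 11 -- satisfied.
Step 2: Compute optimal value.
f(x*) = 2*4.25^2 - 17*4.25 = -36.125


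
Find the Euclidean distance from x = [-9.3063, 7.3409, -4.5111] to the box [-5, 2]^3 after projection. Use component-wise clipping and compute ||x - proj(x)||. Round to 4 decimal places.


Project each component onto [-5, 2].
clip(-9.3063) = -5.0, clip(7.3409) = 2.0, clip(-4.5111) = -4.5111
Projection = [-5.0, 2.0, -4.5111]
Squared diffs: [18.5442, 28.5252, 0.0]
Distance = sqrt(47.0694) = 6.8607


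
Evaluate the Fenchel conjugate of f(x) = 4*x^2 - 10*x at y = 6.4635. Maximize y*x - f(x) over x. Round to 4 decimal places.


f*(y) = sup_x {y*x - a*x^2 - b*x} = sup_x {(y-b)*x - a*x^2}
FOC: (y - b) - 2a*x = 0 => x* = (y - b)/(2a)
x* = (6.4635 + 10)/(2*4) = 2.0579
f*(6.4635) = (y-b)^2/(4a) = (6.4635 + 10)^2/(4*4)
= 271.0468/16 = 16.9404


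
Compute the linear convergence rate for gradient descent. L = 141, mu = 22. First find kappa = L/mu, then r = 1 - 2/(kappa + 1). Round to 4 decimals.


Step 1: Compute the condition number.
kappa = L/mu = 141/22 = 6.4091
Step 2: Compute the convergence rate.
r = 1 - 2/(kappa + 1) = 1 - 2*mu/(L + mu) = (L - mu)/(L + mu) = 119/163 = 0.7301


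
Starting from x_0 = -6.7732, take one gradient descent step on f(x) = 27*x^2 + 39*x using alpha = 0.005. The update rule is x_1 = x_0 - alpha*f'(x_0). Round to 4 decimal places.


We compute the gradient at x_0 and apply the update.
f'(x) = 54*x + 39
f'(-6.7732) = 54*-6.7732 + 39 = -326.7528
x_1 = -6.7732 - 0.005*-326.7528 = -5.1394


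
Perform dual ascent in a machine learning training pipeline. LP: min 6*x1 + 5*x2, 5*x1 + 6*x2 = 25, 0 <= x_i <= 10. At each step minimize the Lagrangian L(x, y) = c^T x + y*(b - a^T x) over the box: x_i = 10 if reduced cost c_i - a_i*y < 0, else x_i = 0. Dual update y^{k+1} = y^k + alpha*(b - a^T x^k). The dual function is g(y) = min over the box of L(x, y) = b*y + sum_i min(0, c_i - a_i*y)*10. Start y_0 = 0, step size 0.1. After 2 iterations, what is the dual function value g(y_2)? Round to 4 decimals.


Dual ascent for LP: min 6*x1 + 5*x2, 5*x1 + 6*x2 = 25, 0 <= x_i <= 10
Step 1: y^k = 0.0, reduced costs: (6.0, 5.0)
  x^k = (0.0, 0.0), subgradient = b - a^T x = 25.0
  y^{k+1} = 0.0 + 0.1*25.0 = 2.5
Step 2: y^k = 2.5, reduced costs: (-6.5, -10.0)
  x^k = (10.0, 10.0), subgradient = b - a^T x = -85.0
  y^{k+1} = 2.5 + 0.1*-85.0 = -6.0
Dual objective at y_2 = -6.0: reduced costs (36.0, 41.0), box minimizer x = (0.0, 0.0)
g(y_2) = b*y + (c1 - a1*y)*x1 + (c2 - a2*y)*x2 = 25*(-6.0) + 36.0*0.0 + 41.0*0.0 = -150.0 + 0.0 + 0.0 = -150.0


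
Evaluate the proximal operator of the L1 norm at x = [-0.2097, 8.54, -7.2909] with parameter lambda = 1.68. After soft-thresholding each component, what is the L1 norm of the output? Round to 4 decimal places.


Soft-thresholding with lambda = 1.68:
prox(-0.2097) = sign(-0.2097)*max(|-0.2097| - 1.68, 0) = 0.0
prox(8.54) = sign(8.54)*max(|8.54| - 1.68, 0) = 6.86
prox(-7.2909) = sign(-7.2909)*max(|-7.2909| - 1.68, 0) = -5.6109
prox(x) = [0.0, 6.86, -5.6109]
||prox(x)||_1 = 0.0 + 6.86 + 5.6109 = 12.4709


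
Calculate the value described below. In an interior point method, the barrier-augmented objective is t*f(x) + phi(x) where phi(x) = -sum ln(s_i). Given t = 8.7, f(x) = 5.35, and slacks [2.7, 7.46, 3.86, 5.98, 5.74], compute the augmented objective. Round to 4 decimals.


Step 1: Compute log-barrier.
ln values: [0.9933, 2.0096, 1.3507, 1.7884, 1.7475]
phi = -(0.9933 + 2.0096 + 1.3507 + 1.7884 + 1.7475) = -7.8894
Step 2: Compute augmented objective.
t*f(x) = 8.7*5.35 = 46.545
Total = 46.545 - 7.8894 = 38.6556


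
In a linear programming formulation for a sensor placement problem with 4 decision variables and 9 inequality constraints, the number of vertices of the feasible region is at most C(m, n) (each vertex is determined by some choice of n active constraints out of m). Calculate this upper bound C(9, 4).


Each vertex corresponds to some choice of n active constraints out of m, so the number of vertices is at most C(m, n) = m! / (n!(m-n)!).
m = 9, n = 4
Numerator: 9 * 8 * 7 * 6
Denominator: 4! = 24
C(9, 4) = 126


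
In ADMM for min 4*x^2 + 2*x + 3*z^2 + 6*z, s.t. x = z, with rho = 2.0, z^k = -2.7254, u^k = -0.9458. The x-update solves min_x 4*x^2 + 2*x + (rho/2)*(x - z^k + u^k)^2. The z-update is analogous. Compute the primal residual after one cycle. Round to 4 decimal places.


ADMM iteration with rho = 2.0, z^k = -2.7254, u^k = -0.9458
Step 1: x-update.
Minimize 4*x^2 + 2*x + (2.0/2)*(x + 2.7254 - 0.9458)^2
FOC: (2*4 + 2.0)*x = -2 + 2.0*(-2.7254 + 0.9458)
x^{k+1} = -0.5559
Step 2: z-update.
Minimize 3*z^2 + 6*z + (2.0/2)*(-0.5559 - z - 0.9458)^2
FOC: (2*3 + 2.0)*z = -6 + 2.0*(-0.5559 - 0.9458)
z^{k+1} = -1.1254
Step 3: u-update.
u^{k+1} = -0.9458 - 0.5559 + 1.1254 = -0.3763
Step 4: Primal residual = |-0.5559 + 1.1254| = 0.5695


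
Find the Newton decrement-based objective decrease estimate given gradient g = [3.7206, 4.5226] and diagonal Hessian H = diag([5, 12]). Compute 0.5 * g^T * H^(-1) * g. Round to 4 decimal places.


Step 1: H is diagonal, so H^(-1) * g = [0.7441, 0.3769].
Step 2: g^T H^(-1) g = sum_i g_i^2 / H_ii
  = (3.7206)^2/5 + (4.5226)^2/12
  = 2.7686 + 1.7045 = 4.4731
Step 3: Objective decrease = 0.5 * g^T H^(-1) g = 2.2365


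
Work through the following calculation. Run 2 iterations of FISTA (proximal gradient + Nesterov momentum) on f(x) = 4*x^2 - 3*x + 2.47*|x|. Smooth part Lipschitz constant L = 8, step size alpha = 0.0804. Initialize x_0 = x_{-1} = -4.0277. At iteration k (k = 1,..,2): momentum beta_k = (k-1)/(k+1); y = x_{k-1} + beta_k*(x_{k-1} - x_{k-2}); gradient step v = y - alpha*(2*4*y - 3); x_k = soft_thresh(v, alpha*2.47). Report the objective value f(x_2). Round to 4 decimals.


FISTA on f(x) = 4*x^2 - 3*x + 2.47*|x|
L = 8, alpha = 0.0804
Iteration 1: beta = 0.0, y = -4.0277 + 0.0*(-4.0277 + 4.0277) = -4.0277
  grad(y) = -35.2216, v = y - alpha*grad = -1.1959
  prox(v) = soft_thresh(-1.1959, 0.1986) = -0.9973
Iteration 2: beta = 0.3333, y = -0.9973 + 0.3333*(-0.9973 + 4.0277) = 0.0128
  grad(y) = -2.8973, v = y - alpha*grad = 0.2458
  prox(v) = soft_thresh(0.2458, 0.1986) = 0.0472
f(x_2) = 4*0.0472^2 - 3*0.0472 + 2.47*|0.0472| = -0.0161


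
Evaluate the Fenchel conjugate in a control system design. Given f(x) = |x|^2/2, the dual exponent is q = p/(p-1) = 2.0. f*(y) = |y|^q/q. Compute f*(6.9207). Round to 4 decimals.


The conjugate exponent q satisfies 1/p + 1/q = 1.
p = 2, so q = 2/(2 - 1) = 2.0
|y|^q = 6.9207^2.0 = 47.8961
f*(6.9207) = 47.8961 / 2.0 = 23.948


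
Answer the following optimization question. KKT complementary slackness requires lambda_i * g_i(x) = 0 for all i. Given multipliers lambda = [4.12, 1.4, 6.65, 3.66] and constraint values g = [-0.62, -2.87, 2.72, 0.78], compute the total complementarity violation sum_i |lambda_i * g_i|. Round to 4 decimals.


KKT complementary slackness check:
lambda_1 * g_1 = 4.12 * -0.62 = -2.5544
lambda_2 * g_2 = 1.4 * -2.87 = -4.018
lambda_3 * g_3 = 6.65 * 2.72 = 18.088
lambda_4 * g_4 = 3.66 * 0.78 = 2.8548
Total violation = 2.5544 + 4.018 + 18.088 + 2.8548 = 27.5152


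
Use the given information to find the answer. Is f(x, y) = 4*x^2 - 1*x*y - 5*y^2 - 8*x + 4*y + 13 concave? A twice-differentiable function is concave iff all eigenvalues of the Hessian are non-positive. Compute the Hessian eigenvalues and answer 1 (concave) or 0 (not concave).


The Hessian of f(x,y) = 4*x^2 - 1*x*y - 5*y^2 - 8*x + 4*y + 13 is:
H = [[8, -1], [-1, -10]]
Trace = 8 - 10 = -2
Determinant = 8*-10 - (-1)^2 = -81
Discriminant = (-2)^2 - 4*-81 = 328.0
Eigenvalues: lambda_1 = -10.0554, lambda_2 = 8.0554
The function is not concave.

0


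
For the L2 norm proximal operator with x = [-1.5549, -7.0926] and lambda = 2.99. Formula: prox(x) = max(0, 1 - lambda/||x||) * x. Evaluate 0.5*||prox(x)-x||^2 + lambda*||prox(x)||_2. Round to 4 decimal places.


Step 1: Compute ||x||.
||x|| = 7.261
Step 2: Compute scaling factor.
scale = max(0, 1 - 2.99/7.261) = 0.5882
Step 3: prox(x) = [-0.9146, -4.172]
||prox(x)|| = 4.271
Step 4: Proximal objective.
0.5*||prox-x||^2 = 4.4701
lambda*||prox|| = 12.7703
Total = 17.2405


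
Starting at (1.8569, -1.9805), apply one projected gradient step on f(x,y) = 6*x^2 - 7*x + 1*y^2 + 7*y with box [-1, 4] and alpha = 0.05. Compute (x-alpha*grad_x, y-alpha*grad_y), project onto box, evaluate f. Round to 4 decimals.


Step 1: Compute gradient at (1.8569, -1.9805).
grad_x = 2*6*1.8569 - 7 = 15.2828
grad_y = 2*1*-1.9805 + 7 = 3.039
Step 2: Gradient step.
x_raw = 1.8569 - 0.05*15.2828 = 1.0928
y_raw = -1.9805 - 0.05*3.039 = -2.1325
Step 3: Project onto [-1, 4].
x_proj = clip(1.0928) = 1.0928
y_proj = clip(-2.1325) = -1.0
Step 4: Evaluate f.
f(1.0928, -1.0) = -6.4846


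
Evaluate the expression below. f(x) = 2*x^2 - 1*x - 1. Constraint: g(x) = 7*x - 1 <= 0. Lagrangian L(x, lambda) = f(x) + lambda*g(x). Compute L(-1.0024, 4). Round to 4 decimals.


Step 1: Evaluate f(x).
f(-1.0024) = 2*(-1.0024)^2 - 1*(-1.0024) - 1 = 2.012
Step 2: Evaluate g(x).
g(-1.0024) = 7*-1.0024 - 1 = -8.0168
Step 3: Compute Lagrangian.
L = 2.012 + 4*-8.0168 = -30.0552


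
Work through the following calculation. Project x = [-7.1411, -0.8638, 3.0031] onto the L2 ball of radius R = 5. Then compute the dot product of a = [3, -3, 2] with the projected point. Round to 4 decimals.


Step 1: Compute ||x|| (intermediates to 6 decimals).
||x|| = sqrt((-7.1411)^2 + (-0.8638)^2 + 3.0031^2) = 7.794875
Step 2: Project.
Since ||x|| > R, scale = R/||x|| = 5/7.794875 = 0.641447, proj(x) = scale * x
proj(x) = [-4.580637, -0.554082, 1.926329]
Step 3: Dot product.
a^T * proj(x) = 3*(-4.580637) - 3*(-0.554082) + 2*1.926329 = -8.227


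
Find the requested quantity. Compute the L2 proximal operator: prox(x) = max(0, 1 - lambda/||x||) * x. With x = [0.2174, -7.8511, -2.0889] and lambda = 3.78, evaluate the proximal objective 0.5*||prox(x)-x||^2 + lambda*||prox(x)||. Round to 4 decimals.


Step 1: Compute ||x||.
||x|| = 8.1271
Step 2: Compute scaling factor.
scale = max(0, 1 - 3.78/8.1271) = 0.5349
Step 3: prox(x) = [0.1163, -4.1995, -1.1173]
||prox(x)|| = 4.3471
Step 4: Proximal objective.
0.5*||prox-x||^2 = 7.1442
lambda*||prox|| = 16.432
Total = 23.5764


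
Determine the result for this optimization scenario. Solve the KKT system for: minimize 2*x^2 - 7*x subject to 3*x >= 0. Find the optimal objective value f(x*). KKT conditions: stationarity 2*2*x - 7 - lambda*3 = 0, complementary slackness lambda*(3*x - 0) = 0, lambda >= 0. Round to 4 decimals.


Step 1: Try lambda = 0 (constraint inactive).
Stationarity: 2*2*x - 7 = 0
x* = 7/(2*2) = 1.75
Check constraint: 3*1.75 = 5.25 >= 0 -- satisfied.
Step 2: Compute optimal value.
f(x*) = 2*1.75^2 - 7*1.75 = -6.125


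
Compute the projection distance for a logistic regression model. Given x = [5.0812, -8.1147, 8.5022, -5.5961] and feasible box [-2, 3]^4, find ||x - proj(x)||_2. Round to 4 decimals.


Project each component onto [-2, 3].
clip(5.0812) = 3.0, clip(-8.1147) = -2.0, clip(8.5022) = 3.0, clip(-5.5961) = -2.0
Projection = [3.0, -2.0, 3.0, -2.0]
Squared diffs: [4.3314, 37.3896, 30.2742, 12.9319]
Distance = sqrt(84.9271) = 9.2156


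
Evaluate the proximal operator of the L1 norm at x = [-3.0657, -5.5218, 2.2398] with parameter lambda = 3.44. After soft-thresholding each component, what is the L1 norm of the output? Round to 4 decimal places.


Soft-thresholding with lambda = 3.44:
prox(-3.0657) = sign(-3.0657)*max(|-3.0657| - 3.44, 0) = 0.0
prox(-5.5218) = sign(-5.5218)*max(|-5.5218| - 3.44, 0) = -2.0818
prox(2.2398) = sign(2.2398)*max(|2.2398| - 3.44, 0) = 0.0
prox(x) = [0.0, -2.0818, 0.0]
||prox(x)||_1 = 0.0 + 2.0818 + 0.0 = 2.0818


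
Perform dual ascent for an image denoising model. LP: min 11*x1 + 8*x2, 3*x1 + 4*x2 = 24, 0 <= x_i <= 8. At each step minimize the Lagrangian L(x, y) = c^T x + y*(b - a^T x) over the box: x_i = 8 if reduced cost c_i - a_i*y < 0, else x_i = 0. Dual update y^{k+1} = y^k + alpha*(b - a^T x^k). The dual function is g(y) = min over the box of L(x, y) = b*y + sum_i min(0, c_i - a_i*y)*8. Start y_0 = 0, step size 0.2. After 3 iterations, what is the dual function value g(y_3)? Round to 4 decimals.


Dual ascent for LP: min 11*x1 + 8*x2, 3*x1 + 4*x2 = 24, 0 <= x_i <= 8
Step 1: y^k = 0.0, reduced costs: (11.0, 8.0)
  x^k = (0.0, 0.0), subgradient = b - a^T x = 24.0
  y^{k+1} = 0.0 + 0.2*24.0 = 4.8
Step 2: y^k = 4.8, reduced costs: (-3.4, -11.2)
  x^k = (8.0, 8.0), subgradient = b - a^T x = -32.0
  y^{k+1} = 4.8 + 0.2*-32.0 = -1.6
Step 3: y^k = -1.6, reduced costs: (15.8, 14.4)
  x^k = (0.0, 0.0), subgradient = b - a^T x = 24.0
  y^{k+1} = -1.6 + 0.2*24.0 = 3.2
Dual objective at y_3 = 3.2: reduced costs (1.4, -4.8), box minimizer x = (0.0, 8.0)
g(y_3) = b*y + (c1 - a1*y)*x1 + (c2 - a2*y)*x2 = 24*3.2 + 1.4*0.0 + (-4.8)*8.0 = 76.8 + 0.0 - 38.4 = 38.4


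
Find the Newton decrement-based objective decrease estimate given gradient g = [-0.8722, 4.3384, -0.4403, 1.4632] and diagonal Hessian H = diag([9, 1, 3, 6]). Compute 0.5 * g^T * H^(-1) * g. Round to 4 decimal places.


Step 1: H is diagonal, so H^(-1) * g = [-0.0969, 4.3384, -0.1468, 0.2439].
Step 2: g^T H^(-1) g = sum_i g_i^2 / H_ii
  = (-0.8722)^2/9 + (4.3384)^2/1 + (-0.4403)^2/3 + (1.4632)^2/6
  = 0.0845 + 18.8217 + 0.0646 + 0.3568 = 19.3277
Step 3: Objective decrease = 0.5 * g^T H^(-1) g = 9.6638


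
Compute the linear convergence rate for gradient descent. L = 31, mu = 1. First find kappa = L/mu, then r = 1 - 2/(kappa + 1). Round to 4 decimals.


Step 1: Compute the condition number.
kappa = L/mu = 31/1 = 31.0
Step 2: Compute the convergence rate.
r = 1 - 2/(kappa + 1) = 1 - 2*mu/(L + mu) = (L - mu)/(L + mu) = 30/32 = 0.9375


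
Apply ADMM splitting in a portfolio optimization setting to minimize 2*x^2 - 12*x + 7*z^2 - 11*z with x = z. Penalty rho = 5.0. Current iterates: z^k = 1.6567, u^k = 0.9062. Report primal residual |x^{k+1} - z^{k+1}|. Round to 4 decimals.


ADMM iteration with rho = 5.0, z^k = 1.6567, u^k = 0.9062
Step 1: x-update.
Minimize 2*x^2 - 12*x + (5.0/2)*(x - 1.6567 + 0.9062)^2
FOC: (2*2 + 5.0)*x = 12 + 5.0*(1.6567 - 0.9062)
x^{k+1} = 1.7503
Step 2: z-update.
Minimize 7*z^2 - 11*z + (5.0/2)*(1.7503 - z + 0.9062)^2
FOC: (2*7 + 5.0)*z = 11 + 5.0*(1.7503 + 0.9062)
z^{k+1} = 1.278
Step 3: u-update.
u^{k+1} = 0.9062 + 1.7503 - 1.278 = 1.3785
Step 4: Primal residual = |1.7503 - 1.278| = 0.4723


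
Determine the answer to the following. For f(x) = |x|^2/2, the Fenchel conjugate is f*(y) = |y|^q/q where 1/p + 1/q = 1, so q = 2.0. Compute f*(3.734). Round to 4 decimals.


The conjugate exponent q satisfies 1/p + 1/q = 1.
p = 2, so q = 2/(2 - 1) = 2.0
|y|^q = 3.734^2.0 = 13.9428
f*(3.734) = 13.9428 / 2.0 = 6.9714
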